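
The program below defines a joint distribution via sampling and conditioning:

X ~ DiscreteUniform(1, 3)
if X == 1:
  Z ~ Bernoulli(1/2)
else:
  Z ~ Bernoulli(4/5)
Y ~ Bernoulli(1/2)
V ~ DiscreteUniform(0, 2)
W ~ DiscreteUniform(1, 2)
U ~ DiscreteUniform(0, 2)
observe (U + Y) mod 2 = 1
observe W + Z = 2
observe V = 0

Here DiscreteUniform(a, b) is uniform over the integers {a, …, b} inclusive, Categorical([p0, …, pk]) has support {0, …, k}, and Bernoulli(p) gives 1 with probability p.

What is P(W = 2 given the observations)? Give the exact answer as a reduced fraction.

Enumerate traces; 18 have nonzero weight after conditioning:
  (X=1, Z=0, Y=0, V=0, W=2, U=1) weight 1/216
  (X=1, Z=0, Y=1, V=0, W=2, U=0) weight 1/216
  (X=1, Z=0, Y=1, V=0, W=2, U=2) weight 1/216
  (X=1, Z=1, Y=0, V=0, W=1, U=1) weight 1/216
  (X=1, Z=1, Y=1, V=0, W=1, U=0) weight 1/216
  (X=1, Z=1, Y=1, V=0, W=1, U=2) weight 1/216
  (X=2, Z=0, Y=0, V=0, W=2, U=1) weight 1/540
  (X=2, Z=0, Y=1, V=0, W=2, U=0) weight 1/540
  … 10 more
Group by W:
  weight(W=1) = 7/120
  weight(W=2) = 1/40
Total weight = 7/120 + 1/40 = 1/12
P(W=1 | obs) = 7/120 / 1/12 = 7/10
P(W=2 | obs) = 1/40 / 1/12 = 3/10

P(W = 2 | obs) = 3/10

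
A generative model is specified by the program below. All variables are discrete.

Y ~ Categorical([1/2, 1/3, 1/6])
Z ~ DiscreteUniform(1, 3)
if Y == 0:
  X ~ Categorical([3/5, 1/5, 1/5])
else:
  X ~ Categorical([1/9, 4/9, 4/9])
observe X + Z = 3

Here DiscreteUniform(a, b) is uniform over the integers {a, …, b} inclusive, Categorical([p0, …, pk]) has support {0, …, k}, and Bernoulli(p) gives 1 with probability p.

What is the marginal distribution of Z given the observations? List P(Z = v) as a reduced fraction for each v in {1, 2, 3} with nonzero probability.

Enumerate traces; 9 have nonzero weight after conditioning:
  (Y=0, Z=1, X=2) weight 1/30
  (Y=0, Z=2, X=1) weight 1/30
  (Y=0, Z=3, X=0) weight 1/10
  (Y=1, Z=1, X=2) weight 4/81
  (Y=1, Z=2, X=1) weight 4/81
  (Y=1, Z=3, X=0) weight 1/81
  (Y=2, Z=1, X=2) weight 2/81
  (Y=2, Z=2, X=1) weight 2/81
  … 1 more
Group by Z:
  weight(Z=1) = 29/270
  weight(Z=2) = 29/270
  weight(Z=3) = 16/135
Total weight = 29/270 + 29/270 + 16/135 = 1/3
P(Z=1 | obs) = 29/270 / 1/3 = 29/90
P(Z=2 | obs) = 29/270 / 1/3 = 29/90
P(Z=3 | obs) = 16/135 / 1/3 = 16/45

P(Z=1) = 29/90, P(Z=2) = 29/90, P(Z=3) = 16/45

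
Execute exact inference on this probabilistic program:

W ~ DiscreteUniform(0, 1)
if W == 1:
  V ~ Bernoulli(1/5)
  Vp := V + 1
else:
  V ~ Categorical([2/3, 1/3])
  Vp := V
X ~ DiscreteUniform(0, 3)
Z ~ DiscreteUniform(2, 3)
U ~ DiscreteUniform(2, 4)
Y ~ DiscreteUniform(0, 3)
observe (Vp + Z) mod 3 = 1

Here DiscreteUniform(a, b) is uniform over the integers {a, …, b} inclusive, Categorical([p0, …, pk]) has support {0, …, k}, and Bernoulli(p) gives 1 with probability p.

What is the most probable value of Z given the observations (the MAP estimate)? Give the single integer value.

Enumerate traces; 144 have nonzero weight after conditioning:
  (W=0, V=1, X=0, Z=3, U=2, Y=0) weight 1/576
  (W=0, V=1, X=0, Z=3, U=2, Y=1) weight 1/576
  (W=0, V=1, X=0, Z=3, U=2, Y=2) weight 1/576
  (W=0, V=1, X=0, Z=3, U=2, Y=3) weight 1/576
  (W=0, V=1, X=0, Z=3, U=3, Y=0) weight 1/576
  (W=0, V=1, X=0, Z=3, U=3, Y=1) weight 1/576
  (W=0, V=1, X=0, Z=3, U=3, Y=2) weight 1/576
  (W=0, V=1, X=0, Z=3, U=3, Y=3) weight 1/576
  (W=1, V=1, X=0, Z=2, U=2, Y=0) weight 1/960
  … 135 more
Group by Z:
  weight(Z=2) = 1/20
  weight(Z=3) = 17/60
Total weight = 1/20 + 17/60 = 1/3
P(Z=2 | obs) = 1/20 / 1/3 = 3/20
P(Z=3 | obs) = 17/60 / 1/3 = 17/20
argmax = 3

argmax_v P(Z = v | obs) = 3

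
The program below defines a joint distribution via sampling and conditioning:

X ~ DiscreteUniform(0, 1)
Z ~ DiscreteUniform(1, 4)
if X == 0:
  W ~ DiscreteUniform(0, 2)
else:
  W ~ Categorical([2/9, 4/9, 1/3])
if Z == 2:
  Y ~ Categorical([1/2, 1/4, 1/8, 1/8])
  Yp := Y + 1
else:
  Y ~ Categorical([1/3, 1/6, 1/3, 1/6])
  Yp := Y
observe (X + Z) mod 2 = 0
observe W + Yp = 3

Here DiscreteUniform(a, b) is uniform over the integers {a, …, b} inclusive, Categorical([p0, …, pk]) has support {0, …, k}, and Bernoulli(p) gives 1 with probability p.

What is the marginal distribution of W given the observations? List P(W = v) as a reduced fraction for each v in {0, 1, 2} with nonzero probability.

P(W=0) = 37/215, P(W=1) = 106/215, P(W=2) = 72/215

Enumerate traces; 12 have nonzero weight after conditioning:
  (X=0, Z=2, W=0, Y=2) weight 1/192
  (X=0, Z=2, W=1, Y=1) weight 1/96
  (X=0, Z=2, W=2, Y=0) weight 1/48
  (X=0, Z=4, W=0, Y=3) weight 1/144
  (X=0, Z=4, W=1, Y=2) weight 1/72
  (X=0, Z=4, W=2, Y=1) weight 1/144
  (X=1, Z=1, W=0, Y=3) weight 1/216
  (X=1, Z=1, W=1, Y=2) weight 1/54
  … 4 more
Group by W:
  weight(W=0) = 37/1728
  weight(W=1) = 53/864
  weight(W=2) = 1/24
Total weight = 37/1728 + 53/864 + 1/24 = 215/1728
P(W=0 | obs) = 37/1728 / 215/1728 = 37/215
P(W=1 | obs) = 53/864 / 215/1728 = 106/215
P(W=2 | obs) = 1/24 / 215/1728 = 72/215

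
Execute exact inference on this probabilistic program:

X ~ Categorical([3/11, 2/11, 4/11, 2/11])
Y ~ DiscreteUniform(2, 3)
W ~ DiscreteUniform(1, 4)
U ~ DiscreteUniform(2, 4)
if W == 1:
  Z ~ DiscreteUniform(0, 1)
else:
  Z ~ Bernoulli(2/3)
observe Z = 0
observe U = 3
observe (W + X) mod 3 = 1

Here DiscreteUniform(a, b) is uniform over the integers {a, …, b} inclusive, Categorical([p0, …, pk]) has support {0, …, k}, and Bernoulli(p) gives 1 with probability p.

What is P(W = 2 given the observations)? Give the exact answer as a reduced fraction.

Enumerate traces; 12 have nonzero weight after conditioning:
  (X=0, Y=2, W=1, U=3, Z=0) weight 1/176
  (X=0, Y=2, W=4, U=3, Z=0) weight 1/264
  (X=0, Y=3, W=1, U=3, Z=0) weight 1/176
  (X=0, Y=3, W=4, U=3, Z=0) weight 1/264
  (X=1, Y=2, W=3, U=3, Z=0) weight 1/396
  (X=1, Y=3, W=3, U=3, Z=0) weight 1/396
  (X=2, Y=2, W=2, U=3, Z=0) weight 1/198
  (X=2, Y=3, W=2, U=3, Z=0) weight 1/198
  … 4 more
Group by W:
  weight(W=1) = 5/264
  weight(W=2) = 1/99
  weight(W=3) = 1/198
  weight(W=4) = 5/396
Total weight = 5/264 + 1/99 + 1/198 + 5/396 = 37/792
P(W=1 | obs) = 5/264 / 37/792 = 15/37
P(W=2 | obs) = 1/99 / 37/792 = 8/37
P(W=3 | obs) = 1/198 / 37/792 = 4/37
P(W=4 | obs) = 5/396 / 37/792 = 10/37

P(W = 2 | obs) = 8/37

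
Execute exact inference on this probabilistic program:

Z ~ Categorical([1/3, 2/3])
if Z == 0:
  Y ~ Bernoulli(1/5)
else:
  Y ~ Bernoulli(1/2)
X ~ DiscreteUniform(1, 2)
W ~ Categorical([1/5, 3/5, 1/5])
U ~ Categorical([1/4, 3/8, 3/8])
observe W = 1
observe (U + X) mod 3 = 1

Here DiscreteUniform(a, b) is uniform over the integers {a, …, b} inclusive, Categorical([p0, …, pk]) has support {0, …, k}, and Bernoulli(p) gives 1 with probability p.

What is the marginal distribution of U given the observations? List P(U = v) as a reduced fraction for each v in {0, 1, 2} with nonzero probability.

Enumerate traces; 8 have nonzero weight after conditioning:
  (Z=0, Y=0, X=1, W=1, U=0) weight 1/50
  (Z=0, Y=0, X=2, W=1, U=2) weight 3/100
  (Z=0, Y=1, X=1, W=1, U=0) weight 1/200
  (Z=0, Y=1, X=2, W=1, U=2) weight 3/400
  (Z=1, Y=0, X=1, W=1, U=0) weight 1/40
  (Z=1, Y=0, X=2, W=1, U=2) weight 3/80
  (Z=1, Y=1, X=1, W=1, U=0) weight 1/40
  (Z=1, Y=1, X=2, W=1, U=2) weight 3/80
Group by U:
  weight(U=0) = 3/40
  weight(U=2) = 9/80
Total weight = 3/40 + 9/80 = 3/16
P(U=0 | obs) = 3/40 / 3/16 = 2/5
P(U=2 | obs) = 9/80 / 3/16 = 3/5

P(U=0) = 2/5, P(U=2) = 3/5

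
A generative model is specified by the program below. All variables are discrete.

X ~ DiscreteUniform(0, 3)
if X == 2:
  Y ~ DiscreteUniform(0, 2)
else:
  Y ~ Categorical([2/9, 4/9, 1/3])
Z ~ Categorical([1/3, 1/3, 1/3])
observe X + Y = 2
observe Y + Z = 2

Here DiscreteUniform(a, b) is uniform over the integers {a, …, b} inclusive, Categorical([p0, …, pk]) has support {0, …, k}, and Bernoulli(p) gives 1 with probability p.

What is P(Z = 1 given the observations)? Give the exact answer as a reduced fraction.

P(Z = 1 | obs) = 2/5

Enumerate traces; 3 have nonzero weight after conditioning:
  (X=0, Y=2, Z=0) weight 1/36
  (X=1, Y=1, Z=1) weight 1/27
  (X=2, Y=0, Z=2) weight 1/36
Group by Z:
  weight(Z=0) = 1/36
  weight(Z=1) = 1/27
  weight(Z=2) = 1/36
Total weight = 1/36 + 1/27 + 1/36 = 5/54
P(Z=0 | obs) = 1/36 / 5/54 = 3/10
P(Z=1 | obs) = 1/27 / 5/54 = 2/5
P(Z=2 | obs) = 1/36 / 5/54 = 3/10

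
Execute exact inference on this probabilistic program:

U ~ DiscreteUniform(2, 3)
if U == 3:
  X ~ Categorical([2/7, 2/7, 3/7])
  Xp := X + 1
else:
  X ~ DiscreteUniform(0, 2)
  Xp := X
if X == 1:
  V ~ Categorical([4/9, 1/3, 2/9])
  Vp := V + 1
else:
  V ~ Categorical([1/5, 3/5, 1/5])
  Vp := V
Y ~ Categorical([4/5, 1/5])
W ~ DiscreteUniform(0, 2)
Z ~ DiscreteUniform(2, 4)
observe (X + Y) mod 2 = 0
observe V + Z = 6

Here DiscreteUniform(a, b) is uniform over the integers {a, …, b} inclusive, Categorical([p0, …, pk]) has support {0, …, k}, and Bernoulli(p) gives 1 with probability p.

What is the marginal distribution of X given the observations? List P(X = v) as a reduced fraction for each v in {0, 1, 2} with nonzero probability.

Enumerate traces; 18 have nonzero weight after conditioning:
  (U=2, X=0, V=2, Y=0, W=0, Z=4) weight 2/675
  (U=2, X=0, V=2, Y=0, W=1, Z=4) weight 2/675
  (U=2, X=0, V=2, Y=0, W=2, Z=4) weight 2/675
  (U=2, X=1, V=2, Y=1, W=0, Z=4) weight 1/1215
  (U=2, X=1, V=2, Y=1, W=1, Z=4) weight 1/1215
  (U=2, X=1, V=2, Y=1, W=2, Z=4) weight 1/1215
  (U=2, X=2, V=2, Y=0, W=0, Z=4) weight 2/675
  (U=2, X=2, V=2, Y=0, W=1, Z=4) weight 2/675
  … 10 more
Group by X:
  weight(X=0) = 26/1575
  weight(X=1) = 13/2835
  weight(X=2) = 32/1575
Total weight = 26/1575 + 13/2835 + 32/1575 = 587/14175
P(X=0 | obs) = 26/1575 / 587/14175 = 234/587
P(X=1 | obs) = 13/2835 / 587/14175 = 65/587
P(X=2 | obs) = 32/1575 / 587/14175 = 288/587

P(X=0) = 234/587, P(X=1) = 65/587, P(X=2) = 288/587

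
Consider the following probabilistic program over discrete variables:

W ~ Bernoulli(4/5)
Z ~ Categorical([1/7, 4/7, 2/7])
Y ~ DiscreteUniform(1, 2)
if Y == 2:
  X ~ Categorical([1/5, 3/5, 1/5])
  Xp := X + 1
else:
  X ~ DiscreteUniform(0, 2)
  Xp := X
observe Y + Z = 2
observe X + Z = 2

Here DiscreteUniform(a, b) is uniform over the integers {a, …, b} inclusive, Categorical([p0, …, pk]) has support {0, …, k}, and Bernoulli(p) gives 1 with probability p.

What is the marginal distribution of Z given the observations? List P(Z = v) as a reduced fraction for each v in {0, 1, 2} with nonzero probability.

Enumerate traces; 4 have nonzero weight after conditioning:
  (W=0, Z=0, Y=2, X=2) weight 1/350
  (W=0, Z=1, Y=1, X=1) weight 2/105
  (W=1, Z=0, Y=2, X=2) weight 2/175
  (W=1, Z=1, Y=1, X=1) weight 8/105
Group by Z:
  weight(Z=0) = 1/70
  weight(Z=1) = 2/21
Total weight = 1/70 + 2/21 = 23/210
P(Z=0 | obs) = 1/70 / 23/210 = 3/23
P(Z=1 | obs) = 2/21 / 23/210 = 20/23

P(Z=0) = 3/23, P(Z=1) = 20/23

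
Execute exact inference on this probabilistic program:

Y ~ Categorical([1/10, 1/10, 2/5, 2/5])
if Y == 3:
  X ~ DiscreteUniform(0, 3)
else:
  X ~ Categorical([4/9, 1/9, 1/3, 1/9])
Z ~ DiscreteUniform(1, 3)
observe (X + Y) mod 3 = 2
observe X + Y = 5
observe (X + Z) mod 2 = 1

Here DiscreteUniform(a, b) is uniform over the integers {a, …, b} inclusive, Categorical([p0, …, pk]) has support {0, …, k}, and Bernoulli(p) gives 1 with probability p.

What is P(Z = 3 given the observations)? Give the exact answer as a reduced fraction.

Enumerate traces; 3 have nonzero weight after conditioning:
  (Y=2, X=3, Z=2) weight 2/135
  (Y=3, X=2, Z=1) weight 1/30
  (Y=3, X=2, Z=3) weight 1/30
Group by Z:
  weight(Z=1) = 1/30
  weight(Z=2) = 2/135
  weight(Z=3) = 1/30
Total weight = 1/30 + 2/135 + 1/30 = 11/135
P(Z=1 | obs) = 1/30 / 11/135 = 9/22
P(Z=2 | obs) = 2/135 / 11/135 = 2/11
P(Z=3 | obs) = 1/30 / 11/135 = 9/22

P(Z = 3 | obs) = 9/22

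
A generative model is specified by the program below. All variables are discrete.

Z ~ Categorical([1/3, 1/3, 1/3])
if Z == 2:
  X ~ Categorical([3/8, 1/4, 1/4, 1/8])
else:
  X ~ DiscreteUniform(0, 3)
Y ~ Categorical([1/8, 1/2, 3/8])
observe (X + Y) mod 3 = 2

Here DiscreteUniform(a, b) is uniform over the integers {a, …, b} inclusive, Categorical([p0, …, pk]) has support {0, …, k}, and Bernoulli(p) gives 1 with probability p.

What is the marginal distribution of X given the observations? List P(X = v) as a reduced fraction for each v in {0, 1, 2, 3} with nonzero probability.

P(X=0) = 7/22, P(X=1) = 4/11, P(X=2) = 1/11, P(X=3) = 5/22

Enumerate traces; 12 have nonzero weight after conditioning:
  (Z=0, X=0, Y=2) weight 1/32
  (Z=0, X=1, Y=1) weight 1/24
  (Z=0, X=2, Y=0) weight 1/96
  (Z=0, X=3, Y=2) weight 1/32
  (Z=1, X=0, Y=2) weight 1/32
  (Z=1, X=1, Y=1) weight 1/24
  (Z=1, X=2, Y=0) weight 1/96
  (Z=1, X=3, Y=2) weight 1/32
  … 4 more
Group by X:
  weight(X=0) = 7/64
  weight(X=1) = 1/8
  weight(X=2) = 1/32
  weight(X=3) = 5/64
Total weight = 7/64 + 1/8 + 1/32 + 5/64 = 11/32
P(X=0 | obs) = 7/64 / 11/32 = 7/22
P(X=1 | obs) = 1/8 / 11/32 = 4/11
P(X=2 | obs) = 1/32 / 11/32 = 1/11
P(X=3 | obs) = 5/64 / 11/32 = 5/22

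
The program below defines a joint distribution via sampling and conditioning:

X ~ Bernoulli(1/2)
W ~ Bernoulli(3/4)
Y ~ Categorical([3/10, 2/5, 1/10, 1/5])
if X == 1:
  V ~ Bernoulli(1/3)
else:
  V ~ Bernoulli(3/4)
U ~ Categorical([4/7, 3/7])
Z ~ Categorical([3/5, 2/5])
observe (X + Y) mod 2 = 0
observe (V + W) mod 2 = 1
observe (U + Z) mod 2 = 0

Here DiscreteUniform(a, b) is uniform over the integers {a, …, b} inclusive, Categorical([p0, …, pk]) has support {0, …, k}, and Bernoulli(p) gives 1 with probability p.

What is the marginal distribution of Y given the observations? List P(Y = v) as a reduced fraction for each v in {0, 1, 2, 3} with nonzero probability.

Enumerate traces; 16 have nonzero weight after conditioning:
  (X=0, W=0, Y=0, V=1, U=0, Z=0) weight 27/2800
  (X=0, W=0, Y=0, V=1, U=1, Z=1) weight 27/5600
  (X=0, W=0, Y=2, V=1, U=0, Z=0) weight 9/2800
  (X=0, W=0, Y=2, V=1, U=1, Z=1) weight 9/5600
  (X=0, W=1, Y=0, V=0, U=0, Z=0) weight 27/2800
  (X=0, W=1, Y=0, V=0, U=1, Z=1) weight 27/5600
  (X=0, W=1, Y=2, V=0, U=0, Z=0) weight 9/2800
  (X=0, W=1, Y=2, V=0, U=1, Z=1) weight 9/5600
  (X=1, W=0, Y=1, V=1, U=0, Z=0) weight 1/175
  (X=1, W=0, Y=3, V=1, U=0, Z=0) weight 1/350
  … 6 more
Group by Y:
  weight(Y=0) = 81/2800
  weight(Y=1) = 3/50
  weight(Y=2) = 27/2800
  weight(Y=3) = 3/100
Total weight = 81/2800 + 3/50 + 27/2800 + 3/100 = 9/70
P(Y=0 | obs) = 81/2800 / 9/70 = 9/40
P(Y=1 | obs) = 3/50 / 9/70 = 7/15
P(Y=2 | obs) = 27/2800 / 9/70 = 3/40
P(Y=3 | obs) = 3/100 / 9/70 = 7/30

P(Y=0) = 9/40, P(Y=1) = 7/15, P(Y=2) = 3/40, P(Y=3) = 7/30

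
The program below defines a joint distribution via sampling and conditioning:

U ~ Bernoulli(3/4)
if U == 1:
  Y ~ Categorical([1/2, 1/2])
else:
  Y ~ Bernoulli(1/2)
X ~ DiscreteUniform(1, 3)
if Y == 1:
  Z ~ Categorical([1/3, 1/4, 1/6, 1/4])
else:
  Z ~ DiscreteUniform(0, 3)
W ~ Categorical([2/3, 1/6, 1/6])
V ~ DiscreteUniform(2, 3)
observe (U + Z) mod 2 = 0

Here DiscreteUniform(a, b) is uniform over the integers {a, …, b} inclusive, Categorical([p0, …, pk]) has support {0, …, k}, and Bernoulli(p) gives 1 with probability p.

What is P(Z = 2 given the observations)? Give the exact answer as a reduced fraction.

Enumerate traces; 144 have nonzero weight after conditioning:
  (U=0, Y=0, X=1, Z=0, W=0, V=2) weight 1/288
  (U=0, Y=0, X=1, Z=0, W=0, V=3) weight 1/288
  (U=0, Y=0, X=1, Z=0, W=1, V=2) weight 1/1152
  (U=0, Y=0, X=1, Z=0, W=1, V=3) weight 1/1152
  (U=0, Y=0, X=1, Z=0, W=2, V=2) weight 1/1152
  (U=0, Y=0, X=1, Z=0, W=2, V=3) weight 1/1152
  (U=0, Y=0, X=1, Z=2, W=0, V=2) weight 1/288
  (U=0, Y=0, X=1, Z=2, W=0, V=3) weight 1/288
  (U=1, Y=0, X=1, Z=1, W=0, V=2) weight 1/96
  (U=1, Y=0, X=1, Z=3, W=0, V=2) weight 1/96
  … 134 more
Group by Z:
  weight(Z=0) = 7/96
  weight(Z=1) = 3/16
  weight(Z=2) = 5/96
  weight(Z=3) = 3/16
Total weight = 7/96 + 3/16 + 5/96 + 3/16 = 1/2
P(Z=0 | obs) = 7/96 / 1/2 = 7/48
P(Z=1 | obs) = 3/16 / 1/2 = 3/8
P(Z=2 | obs) = 5/96 / 1/2 = 5/48
P(Z=3 | obs) = 3/16 / 1/2 = 3/8

P(Z = 2 | obs) = 5/48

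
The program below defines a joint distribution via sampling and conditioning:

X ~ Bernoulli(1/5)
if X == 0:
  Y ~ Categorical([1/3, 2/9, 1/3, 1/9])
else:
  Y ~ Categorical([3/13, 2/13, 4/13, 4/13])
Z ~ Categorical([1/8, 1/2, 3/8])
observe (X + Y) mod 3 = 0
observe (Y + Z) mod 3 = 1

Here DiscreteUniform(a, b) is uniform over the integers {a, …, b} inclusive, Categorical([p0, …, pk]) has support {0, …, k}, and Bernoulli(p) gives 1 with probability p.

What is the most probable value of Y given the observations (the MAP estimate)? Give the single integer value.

Enumerate traces; 3 have nonzero weight after conditioning:
  (X=0, Y=0, Z=1) weight 2/15
  (X=0, Y=3, Z=1) weight 2/45
  (X=1, Y=2, Z=2) weight 3/130
Group by Y:
  weight(Y=0) = 2/15
  weight(Y=2) = 3/130
  weight(Y=3) = 2/45
Total weight = 2/15 + 3/130 + 2/45 = 47/234
P(Y=0 | obs) = 2/15 / 47/234 = 156/235
P(Y=2 | obs) = 3/130 / 47/234 = 27/235
P(Y=3 | obs) = 2/45 / 47/234 = 52/235
argmax = 0

argmax_v P(Y = v | obs) = 0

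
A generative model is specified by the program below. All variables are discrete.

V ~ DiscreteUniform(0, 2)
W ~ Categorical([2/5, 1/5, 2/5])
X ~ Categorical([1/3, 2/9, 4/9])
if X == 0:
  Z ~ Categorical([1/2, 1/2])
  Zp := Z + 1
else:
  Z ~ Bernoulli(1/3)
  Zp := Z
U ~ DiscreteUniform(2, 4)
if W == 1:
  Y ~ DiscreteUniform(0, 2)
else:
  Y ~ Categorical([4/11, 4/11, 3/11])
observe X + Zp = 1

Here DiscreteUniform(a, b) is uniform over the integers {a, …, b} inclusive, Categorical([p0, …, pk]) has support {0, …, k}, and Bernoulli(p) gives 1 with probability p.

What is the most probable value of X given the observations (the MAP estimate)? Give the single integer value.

argmax_v P(X = v | obs) = 0

Enumerate traces; 162 have nonzero weight after conditioning:
  (V=0, W=0, X=0, Z=0, U=2, Y=0) weight 4/1485
  (V=0, W=0, X=0, Z=0, U=2, Y=1) weight 4/1485
  (V=0, W=0, X=0, Z=0, U=2, Y=2) weight 1/495
  (V=0, W=0, X=0, Z=0, U=3, Y=0) weight 4/1485
  (V=0, W=0, X=0, Z=0, U=3, Y=1) weight 4/1485
  (V=0, W=0, X=0, Z=0, U=3, Y=2) weight 1/495
  (V=0, W=0, X=0, Z=0, U=4, Y=0) weight 4/1485
  (V=0, W=0, X=0, Z=0, U=4, Y=1) weight 4/1485
  (V=0, W=0, X=1, Z=0, U=2, Y=0) weight 32/13365
  … 153 more
Group by X:
  weight(X=0) = 1/6
  weight(X=1) = 4/27
Total weight = 1/6 + 4/27 = 17/54
P(X=0 | obs) = 1/6 / 17/54 = 9/17
P(X=1 | obs) = 4/27 / 17/54 = 8/17
argmax = 0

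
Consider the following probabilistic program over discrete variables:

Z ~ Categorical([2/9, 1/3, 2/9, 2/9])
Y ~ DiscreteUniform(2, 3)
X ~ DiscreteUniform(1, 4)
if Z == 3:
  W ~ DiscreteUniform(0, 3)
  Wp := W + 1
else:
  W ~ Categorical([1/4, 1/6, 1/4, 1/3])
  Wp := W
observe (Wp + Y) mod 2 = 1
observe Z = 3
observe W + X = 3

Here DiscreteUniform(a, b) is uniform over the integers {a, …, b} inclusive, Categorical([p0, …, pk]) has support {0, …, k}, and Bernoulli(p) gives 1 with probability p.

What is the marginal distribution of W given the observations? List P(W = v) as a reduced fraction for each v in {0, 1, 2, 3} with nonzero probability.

Enumerate traces; 3 have nonzero weight after conditioning:
  (Z=3, Y=2, X=1, W=2) weight 1/144
  (Z=3, Y=2, X=3, W=0) weight 1/144
  (Z=3, Y=3, X=2, W=1) weight 1/144
Group by W:
  weight(W=0) = 1/144
  weight(W=1) = 1/144
  weight(W=2) = 1/144
Total weight = 1/144 + 1/144 + 1/144 = 1/48
P(W=0 | obs) = 1/144 / 1/48 = 1/3
P(W=1 | obs) = 1/144 / 1/48 = 1/3
P(W=2 | obs) = 1/144 / 1/48 = 1/3

P(W=0) = 1/3, P(W=1) = 1/3, P(W=2) = 1/3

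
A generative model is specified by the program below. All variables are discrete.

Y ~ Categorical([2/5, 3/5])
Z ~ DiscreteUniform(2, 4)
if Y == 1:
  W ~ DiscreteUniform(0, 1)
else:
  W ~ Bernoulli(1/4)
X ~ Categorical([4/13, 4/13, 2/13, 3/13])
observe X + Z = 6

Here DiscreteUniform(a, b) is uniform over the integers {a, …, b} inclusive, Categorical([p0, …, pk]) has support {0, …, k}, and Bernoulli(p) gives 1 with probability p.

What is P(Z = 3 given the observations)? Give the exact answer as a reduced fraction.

Enumerate traces; 8 have nonzero weight after conditioning:
  (Y=0, Z=3, W=0, X=3) weight 3/130
  (Y=0, Z=3, W=1, X=3) weight 1/130
  (Y=0, Z=4, W=0, X=2) weight 1/65
  (Y=0, Z=4, W=1, X=2) weight 1/195
  (Y=1, Z=3, W=0, X=3) weight 3/130
  (Y=1, Z=3, W=1, X=3) weight 3/130
  (Y=1, Z=4, W=0, X=2) weight 1/65
  (Y=1, Z=4, W=1, X=2) weight 1/65
Group by Z:
  weight(Z=3) = 1/13
  weight(Z=4) = 2/39
Total weight = 1/13 + 2/39 = 5/39
P(Z=3 | obs) = 1/13 / 5/39 = 3/5
P(Z=4 | obs) = 2/39 / 5/39 = 2/5

P(Z = 3 | obs) = 3/5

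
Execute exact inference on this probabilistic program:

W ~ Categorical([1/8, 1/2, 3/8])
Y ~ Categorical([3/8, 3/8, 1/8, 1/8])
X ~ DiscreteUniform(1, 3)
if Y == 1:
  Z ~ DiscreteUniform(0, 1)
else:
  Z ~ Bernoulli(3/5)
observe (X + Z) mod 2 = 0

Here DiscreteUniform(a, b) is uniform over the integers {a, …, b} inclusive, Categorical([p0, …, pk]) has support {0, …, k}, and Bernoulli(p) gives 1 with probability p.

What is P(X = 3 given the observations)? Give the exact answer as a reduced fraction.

P(X = 3 | obs) = 9/25

Enumerate traces; 36 have nonzero weight after conditioning:
  (W=0, Y=0, X=1, Z=1) weight 3/320
  (W=0, Y=0, X=2, Z=0) weight 1/160
  (W=0, Y=0, X=3, Z=1) weight 3/320
  (W=0, Y=1, X=1, Z=1) weight 1/128
  (W=0, Y=1, X=2, Z=0) weight 1/128
  (W=0, Y=1, X=3, Z=1) weight 1/128
  (W=0, Y=2, X=1, Z=1) weight 1/320
  (W=0, Y=2, X=2, Z=0) weight 1/480
  … 28 more
Group by X:
  weight(X=1) = 3/16
  weight(X=2) = 7/48
  weight(X=3) = 3/16
Total weight = 3/16 + 7/48 + 3/16 = 25/48
P(X=1 | obs) = 3/16 / 25/48 = 9/25
P(X=2 | obs) = 7/48 / 25/48 = 7/25
P(X=3 | obs) = 3/16 / 25/48 = 9/25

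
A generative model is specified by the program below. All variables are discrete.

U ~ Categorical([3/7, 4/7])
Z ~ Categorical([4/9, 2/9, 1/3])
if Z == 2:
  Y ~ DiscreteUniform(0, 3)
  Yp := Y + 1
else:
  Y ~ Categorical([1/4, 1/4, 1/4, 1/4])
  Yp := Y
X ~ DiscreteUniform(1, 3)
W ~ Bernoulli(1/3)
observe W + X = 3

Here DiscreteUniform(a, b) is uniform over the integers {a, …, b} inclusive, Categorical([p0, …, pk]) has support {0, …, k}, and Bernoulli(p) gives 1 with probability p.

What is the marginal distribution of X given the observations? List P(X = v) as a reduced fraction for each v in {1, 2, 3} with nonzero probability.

Enumerate traces; 48 have nonzero weight after conditioning:
  (U=0, Z=0, Y=0, X=2, W=1) weight 1/189
  (U=0, Z=0, Y=0, X=3, W=0) weight 2/189
  (U=0, Z=0, Y=1, X=2, W=1) weight 1/189
  (U=0, Z=0, Y=1, X=3, W=0) weight 2/189
  (U=0, Z=0, Y=2, X=2, W=1) weight 1/189
  (U=0, Z=0, Y=2, X=3, W=0) weight 2/189
  (U=0, Z=0, Y=3, X=2, W=1) weight 1/189
  (U=0, Z=0, Y=3, X=3, W=0) weight 2/189
  … 40 more
Group by X:
  weight(X=2) = 1/9
  weight(X=3) = 2/9
Total weight = 1/9 + 2/9 = 1/3
P(X=2 | obs) = 1/9 / 1/3 = 1/3
P(X=3 | obs) = 2/9 / 1/3 = 2/3

P(X=2) = 1/3, P(X=3) = 2/3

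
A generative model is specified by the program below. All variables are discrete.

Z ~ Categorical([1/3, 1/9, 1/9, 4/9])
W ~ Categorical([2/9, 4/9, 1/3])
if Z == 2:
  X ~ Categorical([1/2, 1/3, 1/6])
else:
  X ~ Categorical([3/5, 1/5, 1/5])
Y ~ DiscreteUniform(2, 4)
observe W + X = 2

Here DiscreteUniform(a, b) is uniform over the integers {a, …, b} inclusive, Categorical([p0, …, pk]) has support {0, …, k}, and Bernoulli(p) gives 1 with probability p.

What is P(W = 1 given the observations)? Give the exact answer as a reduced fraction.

P(W = 1 | obs) = 232/815

Enumerate traces; 36 have nonzero weight after conditioning:
  (Z=0, W=0, X=2, Y=2) weight 2/405
  (Z=0, W=0, X=2, Y=3) weight 2/405
  (Z=0, W=0, X=2, Y=4) weight 2/405
  (Z=0, W=1, X=1, Y=2) weight 4/405
  (Z=0, W=1, X=1, Y=3) weight 4/405
  (Z=0, W=1, X=1, Y=4) weight 4/405
  (Z=0, W=2, X=0, Y=2) weight 1/45
  (Z=0, W=2, X=0, Y=3) weight 1/45
  … 28 more
Group by W:
  weight(W=0) = 53/1215
  weight(W=1) = 116/1215
  weight(W=2) = 53/270
Total weight = 53/1215 + 116/1215 + 53/270 = 163/486
P(W=0 | obs) = 53/1215 / 163/486 = 106/815
P(W=1 | obs) = 116/1215 / 163/486 = 232/815
P(W=2 | obs) = 53/270 / 163/486 = 477/815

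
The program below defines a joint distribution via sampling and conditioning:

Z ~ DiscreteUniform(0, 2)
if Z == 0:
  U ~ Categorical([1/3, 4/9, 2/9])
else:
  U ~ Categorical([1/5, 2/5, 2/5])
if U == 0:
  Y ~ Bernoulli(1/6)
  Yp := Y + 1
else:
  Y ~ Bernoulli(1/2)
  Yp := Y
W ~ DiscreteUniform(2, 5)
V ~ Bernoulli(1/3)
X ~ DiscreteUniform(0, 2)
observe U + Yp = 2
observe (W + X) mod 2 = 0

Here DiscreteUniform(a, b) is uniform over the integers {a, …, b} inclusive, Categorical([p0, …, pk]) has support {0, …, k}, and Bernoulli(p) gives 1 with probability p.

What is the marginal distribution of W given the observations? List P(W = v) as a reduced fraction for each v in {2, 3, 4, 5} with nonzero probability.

P(W=2) = 1/3, P(W=3) = 1/6, P(W=4) = 1/3, P(W=5) = 1/6

Enumerate traces; 108 have nonzero weight after conditioning:
  (Z=0, U=0, Y=1, W=2, V=0, X=0) weight 1/972
  (Z=0, U=0, Y=1, W=2, V=0, X=2) weight 1/972
  (Z=0, U=0, Y=1, W=2, V=1, X=0) weight 1/1944
  (Z=0, U=0, Y=1, W=2, V=1, X=2) weight 1/1944
  (Z=0, U=0, Y=1, W=3, V=0, X=1) weight 1/972
  (Z=0, U=0, Y=1, W=3, V=1, X=1) weight 1/1944
  (Z=0, U=0, Y=1, W=4, V=0, X=0) weight 1/972
  (Z=0, U=0, Y=1, W=4, V=0, X=2) weight 1/972
  (Z=0, U=0, Y=1, W=5, V=0, X=1) weight 1/972
  … 99 more
Group by W:
  weight(W=2) = 113/1620
  weight(W=3) = 113/3240
  weight(W=4) = 113/1620
  weight(W=5) = 113/3240
Total weight = 113/1620 + 113/3240 + 113/1620 + 113/3240 = 113/540
P(W=2 | obs) = 113/1620 / 113/540 = 1/3
P(W=3 | obs) = 113/3240 / 113/540 = 1/6
P(W=4 | obs) = 113/1620 / 113/540 = 1/3
P(W=5 | obs) = 113/3240 / 113/540 = 1/6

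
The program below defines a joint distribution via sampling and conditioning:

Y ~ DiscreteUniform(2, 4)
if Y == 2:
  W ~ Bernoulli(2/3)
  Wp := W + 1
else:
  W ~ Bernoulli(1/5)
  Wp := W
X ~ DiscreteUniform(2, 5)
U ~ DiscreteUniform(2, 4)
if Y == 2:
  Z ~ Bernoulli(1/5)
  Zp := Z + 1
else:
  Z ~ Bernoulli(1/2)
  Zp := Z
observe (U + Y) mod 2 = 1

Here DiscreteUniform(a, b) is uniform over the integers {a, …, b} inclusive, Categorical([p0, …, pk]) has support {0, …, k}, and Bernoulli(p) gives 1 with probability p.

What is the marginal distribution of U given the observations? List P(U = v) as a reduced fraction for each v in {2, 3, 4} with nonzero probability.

Enumerate traces; 64 have nonzero weight after conditioning:
  (Y=2, W=0, X=2, U=3, Z=0) weight 1/135
  (Y=2, W=0, X=2, U=3, Z=1) weight 1/540
  (Y=2, W=0, X=3, U=3, Z=0) weight 1/135
  (Y=2, W=0, X=3, U=3, Z=1) weight 1/540
  (Y=2, W=0, X=4, U=3, Z=0) weight 1/135
  (Y=2, W=0, X=4, U=3, Z=1) weight 1/540
  (Y=2, W=0, X=5, U=3, Z=0) weight 1/135
  (Y=2, W=0, X=5, U=3, Z=1) weight 1/540
  (Y=3, W=0, X=2, U=2, Z=0) weight 1/90
  (Y=3, W=0, X=2, U=4, Z=0) weight 1/90
  … 54 more
Group by U:
  weight(U=2) = 1/9
  weight(U=3) = 2/9
  weight(U=4) = 1/9
Total weight = 1/9 + 2/9 + 1/9 = 4/9
P(U=2 | obs) = 1/9 / 4/9 = 1/4
P(U=3 | obs) = 2/9 / 4/9 = 1/2
P(U=4 | obs) = 1/9 / 4/9 = 1/4

P(U=2) = 1/4, P(U=3) = 1/2, P(U=4) = 1/4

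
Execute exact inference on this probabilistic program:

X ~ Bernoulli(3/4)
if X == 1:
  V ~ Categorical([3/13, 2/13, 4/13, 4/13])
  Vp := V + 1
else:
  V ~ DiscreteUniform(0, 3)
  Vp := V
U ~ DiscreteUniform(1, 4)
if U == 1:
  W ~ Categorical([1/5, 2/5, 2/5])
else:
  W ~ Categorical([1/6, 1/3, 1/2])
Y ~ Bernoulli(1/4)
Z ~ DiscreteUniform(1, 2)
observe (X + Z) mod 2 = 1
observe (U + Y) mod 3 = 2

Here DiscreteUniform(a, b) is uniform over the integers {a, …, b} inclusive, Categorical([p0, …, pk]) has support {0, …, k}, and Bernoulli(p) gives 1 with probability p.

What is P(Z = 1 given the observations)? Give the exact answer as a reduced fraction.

Enumerate traces; 72 have nonzero weight after conditioning:
  (X=0, V=0, U=1, W=0, Y=1, Z=1) weight 1/2560
  (X=0, V=0, U=1, W=1, Y=1, Z=1) weight 1/1280
  (X=0, V=0, U=1, W=2, Y=1, Z=1) weight 1/1280
  (X=0, V=0, U=2, W=0, Y=0, Z=1) weight 1/1024
  (X=0, V=0, U=2, W=1, Y=0, Z=1) weight 1/512
  (X=0, V=0, U=2, W=2, Y=0, Z=1) weight 3/1024
  (X=0, V=0, U=4, W=0, Y=1, Z=1) weight 1/3072
  (X=0, V=0, U=4, W=1, Y=1, Z=1) weight 1/1536
  (X=1, V=0, U=1, W=0, Y=1, Z=2) weight 9/8320
  … 63 more
Group by Z:
  weight(Z=1) = 5/128
  weight(Z=2) = 15/128
Total weight = 5/128 + 15/128 = 5/32
P(Z=1 | obs) = 5/128 / 5/32 = 1/4
P(Z=2 | obs) = 15/128 / 5/32 = 3/4

P(Z = 1 | obs) = 1/4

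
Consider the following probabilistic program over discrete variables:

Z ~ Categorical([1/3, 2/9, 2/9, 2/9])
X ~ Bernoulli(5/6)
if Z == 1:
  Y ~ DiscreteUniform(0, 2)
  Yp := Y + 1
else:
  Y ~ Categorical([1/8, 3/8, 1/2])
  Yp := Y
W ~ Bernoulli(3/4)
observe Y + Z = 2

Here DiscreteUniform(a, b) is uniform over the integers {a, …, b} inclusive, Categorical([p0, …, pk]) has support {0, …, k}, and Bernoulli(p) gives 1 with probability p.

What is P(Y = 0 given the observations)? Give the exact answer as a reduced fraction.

P(Y = 0 | obs) = 3/29

Enumerate traces; 12 have nonzero weight after conditioning:
  (Z=0, X=0, Y=2, W=0) weight 1/144
  (Z=0, X=0, Y=2, W=1) weight 1/48
  (Z=0, X=1, Y=2, W=0) weight 5/144
  (Z=0, X=1, Y=2, W=1) weight 5/48
  (Z=1, X=0, Y=1, W=0) weight 1/324
  (Z=1, X=0, Y=1, W=1) weight 1/108
  (Z=1, X=1, Y=1, W=0) weight 5/324
  (Z=1, X=1, Y=1, W=1) weight 5/108
  (Z=2, X=0, Y=0, W=0) weight 1/864
  … 3 more
Group by Y:
  weight(Y=0) = 1/36
  weight(Y=1) = 2/27
  weight(Y=2) = 1/6
Total weight = 1/36 + 2/27 + 1/6 = 29/108
P(Y=0 | obs) = 1/36 / 29/108 = 3/29
P(Y=1 | obs) = 2/27 / 29/108 = 8/29
P(Y=2 | obs) = 1/6 / 29/108 = 18/29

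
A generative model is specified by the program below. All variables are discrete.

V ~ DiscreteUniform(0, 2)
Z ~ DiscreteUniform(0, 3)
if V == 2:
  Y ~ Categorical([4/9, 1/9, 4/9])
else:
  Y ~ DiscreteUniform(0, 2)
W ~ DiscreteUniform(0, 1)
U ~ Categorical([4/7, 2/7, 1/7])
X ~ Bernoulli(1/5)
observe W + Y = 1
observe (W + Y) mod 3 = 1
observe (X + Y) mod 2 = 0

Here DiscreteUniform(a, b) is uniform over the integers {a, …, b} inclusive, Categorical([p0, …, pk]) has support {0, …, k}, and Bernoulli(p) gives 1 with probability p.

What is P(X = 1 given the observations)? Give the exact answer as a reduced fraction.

P(X = 1 | obs) = 7/47

Enumerate traces; 72 have nonzero weight after conditioning:
  (V=0, Z=0, Y=0, W=1, U=0, X=0) weight 2/315
  (V=0, Z=0, Y=0, W=1, U=1, X=0) weight 1/315
  (V=0, Z=0, Y=0, W=1, U=2, X=0) weight 1/630
  (V=0, Z=0, Y=1, W=0, U=0, X=1) weight 1/630
  (V=0, Z=0, Y=1, W=0, U=1, X=1) weight 1/1260
  (V=0, Z=0, Y=1, W=0, U=2, X=1) weight 1/2520
  (V=0, Z=1, Y=0, W=1, U=0, X=0) weight 2/315
  (V=0, Z=1, Y=0, W=1, U=1, X=0) weight 1/315
  … 64 more
Group by X:
  weight(X=0) = 4/27
  weight(X=1) = 7/270
Total weight = 4/27 + 7/270 = 47/270
P(X=0 | obs) = 4/27 / 47/270 = 40/47
P(X=1 | obs) = 7/270 / 47/270 = 7/47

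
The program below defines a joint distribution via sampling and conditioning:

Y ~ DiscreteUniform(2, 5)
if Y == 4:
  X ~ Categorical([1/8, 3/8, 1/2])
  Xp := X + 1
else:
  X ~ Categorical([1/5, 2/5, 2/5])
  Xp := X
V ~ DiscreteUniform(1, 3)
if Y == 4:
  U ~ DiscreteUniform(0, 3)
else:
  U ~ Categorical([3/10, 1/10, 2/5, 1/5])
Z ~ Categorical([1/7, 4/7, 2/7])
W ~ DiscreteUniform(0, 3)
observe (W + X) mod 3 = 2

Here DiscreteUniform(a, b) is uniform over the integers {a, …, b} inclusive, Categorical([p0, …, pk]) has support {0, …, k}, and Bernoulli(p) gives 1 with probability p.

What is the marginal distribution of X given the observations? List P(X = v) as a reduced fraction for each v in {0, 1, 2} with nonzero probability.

P(X=0) = 29/228, P(X=1) = 21/76, P(X=2) = 34/57

Enumerate traces; 576 have nonzero weight after conditioning:
  (Y=2, X=0, V=1, U=0, Z=0, W=2) weight 1/5600
  (Y=2, X=0, V=1, U=0, Z=1, W=2) weight 1/1400
  (Y=2, X=0, V=1, U=0, Z=2, W=2) weight 1/2800
  (Y=2, X=0, V=1, U=1, Z=0, W=2) weight 1/16800
  (Y=2, X=0, V=1, U=1, Z=1, W=2) weight 1/4200
  (Y=2, X=0, V=1, U=1, Z=2, W=2) weight 1/8400
  (Y=2, X=0, V=1, U=2, Z=0, W=2) weight 1/4200
  (Y=2, X=0, V=1, U=2, Z=1, W=2) weight 1/1050
  (Y=2, X=1, V=1, U=0, Z=0, W=1) weight 1/2800
  (Y=2, X=2, V=1, U=0, Z=0, W=0) weight 1/2800
  … 566 more
Group by X:
  weight(X=0) = 29/640
  weight(X=1) = 63/640
  weight(X=2) = 17/80
Total weight = 29/640 + 63/640 + 17/80 = 57/160
P(X=0 | obs) = 29/640 / 57/160 = 29/228
P(X=1 | obs) = 63/640 / 57/160 = 21/76
P(X=2 | obs) = 17/80 / 57/160 = 34/57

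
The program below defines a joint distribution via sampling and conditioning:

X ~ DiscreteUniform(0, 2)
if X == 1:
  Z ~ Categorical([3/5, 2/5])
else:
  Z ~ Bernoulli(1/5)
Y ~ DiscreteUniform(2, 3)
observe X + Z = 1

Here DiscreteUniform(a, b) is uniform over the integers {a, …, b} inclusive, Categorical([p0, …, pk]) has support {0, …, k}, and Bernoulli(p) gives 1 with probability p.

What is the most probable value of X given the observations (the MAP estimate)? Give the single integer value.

Enumerate traces; 4 have nonzero weight after conditioning:
  (X=0, Z=1, Y=2) weight 1/30
  (X=0, Z=1, Y=3) weight 1/30
  (X=1, Z=0, Y=2) weight 1/10
  (X=1, Z=0, Y=3) weight 1/10
Group by X:
  weight(X=0) = 1/15
  weight(X=1) = 1/5
Total weight = 1/15 + 1/5 = 4/15
P(X=0 | obs) = 1/15 / 4/15 = 1/4
P(X=1 | obs) = 1/5 / 4/15 = 3/4
argmax = 1

argmax_v P(X = v | obs) = 1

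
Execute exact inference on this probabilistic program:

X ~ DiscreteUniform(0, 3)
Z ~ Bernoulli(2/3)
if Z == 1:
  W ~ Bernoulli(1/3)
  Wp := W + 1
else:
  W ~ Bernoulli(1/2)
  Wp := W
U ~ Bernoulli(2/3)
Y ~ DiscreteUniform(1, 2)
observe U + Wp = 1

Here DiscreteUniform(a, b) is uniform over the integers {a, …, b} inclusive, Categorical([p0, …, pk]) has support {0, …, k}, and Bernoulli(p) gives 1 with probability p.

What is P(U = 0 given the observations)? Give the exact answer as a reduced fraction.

P(U = 0 | obs) = 11/17

Enumerate traces; 24 have nonzero weight after conditioning:
  (X=0, Z=0, W=0, U=1, Y=1) weight 1/72
  (X=0, Z=0, W=0, U=1, Y=2) weight 1/72
  (X=0, Z=0, W=1, U=0, Y=1) weight 1/144
  (X=0, Z=0, W=1, U=0, Y=2) weight 1/144
  (X=0, Z=1, W=0, U=0, Y=1) weight 1/54
  (X=0, Z=1, W=0, U=0, Y=2) weight 1/54
  (X=1, Z=0, W=0, U=1, Y=1) weight 1/72
  (X=1, Z=0, W=0, U=1, Y=2) weight 1/72
  … 16 more
Group by U:
  weight(U=0) = 11/54
  weight(U=1) = 1/9
Total weight = 11/54 + 1/9 = 17/54
P(U=0 | obs) = 11/54 / 17/54 = 11/17
P(U=1 | obs) = 1/9 / 17/54 = 6/17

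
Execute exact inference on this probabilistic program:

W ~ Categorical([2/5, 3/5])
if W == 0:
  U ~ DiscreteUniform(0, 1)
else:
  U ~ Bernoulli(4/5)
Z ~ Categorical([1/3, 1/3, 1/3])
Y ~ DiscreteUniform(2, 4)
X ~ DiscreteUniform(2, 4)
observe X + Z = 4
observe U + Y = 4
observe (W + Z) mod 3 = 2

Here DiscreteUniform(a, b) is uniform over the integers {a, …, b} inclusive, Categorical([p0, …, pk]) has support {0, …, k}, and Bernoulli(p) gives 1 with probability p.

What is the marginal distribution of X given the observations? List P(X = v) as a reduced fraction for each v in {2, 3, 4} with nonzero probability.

Enumerate traces; 4 have nonzero weight after conditioning:
  (W=0, U=0, Z=2, Y=4, X=2) weight 1/135
  (W=0, U=1, Z=2, Y=3, X=2) weight 1/135
  (W=1, U=0, Z=1, Y=4, X=3) weight 1/225
  (W=1, U=1, Z=1, Y=3, X=3) weight 4/225
Group by X:
  weight(X=2) = 2/135
  weight(X=3) = 1/45
Total weight = 2/135 + 1/45 = 1/27
P(X=2 | obs) = 2/135 / 1/27 = 2/5
P(X=3 | obs) = 1/45 / 1/27 = 3/5

P(X=2) = 2/5, P(X=3) = 3/5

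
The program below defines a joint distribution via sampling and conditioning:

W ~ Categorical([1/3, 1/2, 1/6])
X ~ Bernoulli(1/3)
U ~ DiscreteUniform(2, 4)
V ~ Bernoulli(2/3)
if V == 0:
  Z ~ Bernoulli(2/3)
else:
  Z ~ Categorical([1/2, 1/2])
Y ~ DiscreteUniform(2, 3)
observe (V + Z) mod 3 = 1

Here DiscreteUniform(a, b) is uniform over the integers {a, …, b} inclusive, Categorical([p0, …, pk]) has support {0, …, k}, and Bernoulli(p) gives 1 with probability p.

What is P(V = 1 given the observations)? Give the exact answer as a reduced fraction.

Enumerate traces; 72 have nonzero weight after conditioning:
  (W=0, X=0, U=2, V=0, Z=1, Y=2) weight 2/243
  (W=0, X=0, U=2, V=0, Z=1, Y=3) weight 2/243
  (W=0, X=0, U=2, V=1, Z=0, Y=2) weight 1/81
  (W=0, X=0, U=2, V=1, Z=0, Y=3) weight 1/81
  (W=0, X=0, U=3, V=0, Z=1, Y=2) weight 2/243
  (W=0, X=0, U=3, V=0, Z=1, Y=3) weight 2/243
  (W=0, X=0, U=3, V=1, Z=0, Y=2) weight 1/81
  (W=0, X=0, U=3, V=1, Z=0, Y=3) weight 1/81
  … 64 more
Group by V:
  weight(V=0) = 2/9
  weight(V=1) = 1/3
Total weight = 2/9 + 1/3 = 5/9
P(V=0 | obs) = 2/9 / 5/9 = 2/5
P(V=1 | obs) = 1/3 / 5/9 = 3/5

P(V = 1 | obs) = 3/5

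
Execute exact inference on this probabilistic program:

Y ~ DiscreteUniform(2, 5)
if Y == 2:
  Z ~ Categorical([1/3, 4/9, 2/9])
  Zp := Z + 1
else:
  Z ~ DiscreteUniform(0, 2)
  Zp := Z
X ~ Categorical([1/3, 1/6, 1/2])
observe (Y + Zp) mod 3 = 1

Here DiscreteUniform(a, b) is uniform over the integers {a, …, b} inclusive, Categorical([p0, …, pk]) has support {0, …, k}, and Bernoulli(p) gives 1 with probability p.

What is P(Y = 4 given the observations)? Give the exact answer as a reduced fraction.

Enumerate traces; 12 have nonzero weight after conditioning:
  (Y=2, Z=1, X=0) weight 1/27
  (Y=2, Z=1, X=1) weight 1/54
  (Y=2, Z=1, X=2) weight 1/18
  (Y=3, Z=1, X=0) weight 1/36
  (Y=3, Z=1, X=1) weight 1/72
  (Y=3, Z=1, X=2) weight 1/24
  (Y=4, Z=0, X=0) weight 1/36
  (Y=4, Z=0, X=1) weight 1/72
  (Y=5, Z=2, X=0) weight 1/36
  … 3 more
Group by Y:
  weight(Y=2) = 1/9
  weight(Y=3) = 1/12
  weight(Y=4) = 1/12
  weight(Y=5) = 1/12
Total weight = 1/9 + 1/12 + 1/12 + 1/12 = 13/36
P(Y=2 | obs) = 1/9 / 13/36 = 4/13
P(Y=3 | obs) = 1/12 / 13/36 = 3/13
P(Y=4 | obs) = 1/12 / 13/36 = 3/13
P(Y=5 | obs) = 1/12 / 13/36 = 3/13

P(Y = 4 | obs) = 3/13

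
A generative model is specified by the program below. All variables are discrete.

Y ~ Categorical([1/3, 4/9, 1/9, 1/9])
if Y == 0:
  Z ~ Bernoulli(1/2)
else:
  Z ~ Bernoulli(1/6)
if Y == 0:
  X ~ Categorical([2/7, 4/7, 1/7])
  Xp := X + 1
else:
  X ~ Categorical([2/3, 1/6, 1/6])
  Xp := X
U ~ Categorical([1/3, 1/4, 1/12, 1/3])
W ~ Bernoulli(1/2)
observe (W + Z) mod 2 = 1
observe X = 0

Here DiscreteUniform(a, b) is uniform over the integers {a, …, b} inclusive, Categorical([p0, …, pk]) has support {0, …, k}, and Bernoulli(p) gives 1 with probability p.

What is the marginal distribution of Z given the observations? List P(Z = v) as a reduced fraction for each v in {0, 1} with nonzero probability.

Enumerate traces; 32 have nonzero weight after conditioning:
  (Y=0, Z=0, X=0, U=0, W=1) weight 1/126
  (Y=0, Z=0, X=0, U=1, W=1) weight 1/168
  (Y=0, Z=0, X=0, U=2, W=1) weight 1/504
  (Y=0, Z=0, X=0, U=3, W=1) weight 1/126
  (Y=0, Z=1, X=0, U=0, W=0) weight 1/126
  (Y=0, Z=1, X=0, U=1, W=0) weight 1/168
  (Y=0, Z=1, X=0, U=2, W=0) weight 1/504
  (Y=0, Z=1, X=0, U=3, W=0) weight 1/126
  … 24 more
Group by Z:
  weight(Z=0) = 79/378
  weight(Z=1) = 23/378
Total weight = 79/378 + 23/378 = 17/63
P(Z=0 | obs) = 79/378 / 17/63 = 79/102
P(Z=1 | obs) = 23/378 / 17/63 = 23/102

P(Z=0) = 79/102, P(Z=1) = 23/102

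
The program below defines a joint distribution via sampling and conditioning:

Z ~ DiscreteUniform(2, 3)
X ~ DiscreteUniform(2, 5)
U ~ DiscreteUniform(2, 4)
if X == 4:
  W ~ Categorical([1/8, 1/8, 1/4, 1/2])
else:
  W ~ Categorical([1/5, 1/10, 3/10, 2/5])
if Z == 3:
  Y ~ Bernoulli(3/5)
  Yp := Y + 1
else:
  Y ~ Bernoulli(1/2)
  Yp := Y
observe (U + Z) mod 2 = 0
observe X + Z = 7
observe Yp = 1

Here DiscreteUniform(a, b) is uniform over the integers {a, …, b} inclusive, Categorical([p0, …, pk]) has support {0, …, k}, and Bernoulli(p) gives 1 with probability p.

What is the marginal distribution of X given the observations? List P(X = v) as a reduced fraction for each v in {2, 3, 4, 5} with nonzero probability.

Enumerate traces; 12 have nonzero weight after conditioning:
  (Z=2, X=5, U=2, W=0, Y=1) weight 1/240
  (Z=2, X=5, U=2, W=1, Y=1) weight 1/480
  (Z=2, X=5, U=2, W=2, Y=1) weight 1/160
  (Z=2, X=5, U=2, W=3, Y=1) weight 1/120
  (Z=2, X=5, U=4, W=0, Y=1) weight 1/240
  (Z=2, X=5, U=4, W=1, Y=1) weight 1/480
  (Z=2, X=5, U=4, W=2, Y=1) weight 1/160
  (Z=2, X=5, U=4, W=3, Y=1) weight 1/120
  (Z=3, X=4, U=3, W=0, Y=0) weight 1/480
  … 3 more
Group by X:
  weight(X=4) = 1/60
  weight(X=5) = 1/24
Total weight = 1/60 + 1/24 = 7/120
P(X=4 | obs) = 1/60 / 7/120 = 2/7
P(X=5 | obs) = 1/24 / 7/120 = 5/7

P(X=4) = 2/7, P(X=5) = 5/7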